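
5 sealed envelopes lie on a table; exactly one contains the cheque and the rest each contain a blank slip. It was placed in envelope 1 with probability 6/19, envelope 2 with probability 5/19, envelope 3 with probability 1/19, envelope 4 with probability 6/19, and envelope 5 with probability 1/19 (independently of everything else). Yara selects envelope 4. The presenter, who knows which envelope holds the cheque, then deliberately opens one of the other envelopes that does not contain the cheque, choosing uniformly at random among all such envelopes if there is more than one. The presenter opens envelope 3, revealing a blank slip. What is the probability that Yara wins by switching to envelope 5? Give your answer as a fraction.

2/33

Apply Bayes' rule, conditioning on where the cheque actually is.
If it is in envelope 1 (prior 6/19): the presenter has 3 equally likely choices, so probability 1/3; weight (6/19)·(1/3) = 2/19.
If it is in envelope 2 (prior 5/19): the presenter has 3 equally likely choices, so probability 1/3; weight (5/19)·(1/3) = 5/57.
If it is in envelope 3 (prior 1/19): the presenter opened envelope 3, so this case is ruled out; weight (1/19)·0 = 0.
If it is in envelope 4 (prior 6/19): the presenter has 4 equally likely choices, so probability 1/4; weight (6/19)·(1/4) = 3/38.
If it is in envelope 5 (prior 1/19): the presenter has 3 equally likely choices, so probability 1/3; weight (1/19)·(1/3) = 1/57.
The weights sum to 11/38.
So P(the cheque in envelope 5 | the presenter opened envelope 3) = (1/57) / (11/38) = 2/33.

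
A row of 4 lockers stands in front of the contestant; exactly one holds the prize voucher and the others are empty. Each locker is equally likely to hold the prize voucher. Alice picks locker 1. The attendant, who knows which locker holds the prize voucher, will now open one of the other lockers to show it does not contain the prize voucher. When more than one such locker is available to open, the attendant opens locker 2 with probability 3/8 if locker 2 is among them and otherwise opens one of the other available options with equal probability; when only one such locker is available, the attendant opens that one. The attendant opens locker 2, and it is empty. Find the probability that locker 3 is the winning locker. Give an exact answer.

Apply Bayes' rule, conditioning on where the prize voucher actually is.
If it is in any of lockers 1, 3, and 4 (prior 1/4 each): locker 2 is available, opened with probability 3/8; weight (1/4)·(3/8) = 3/32 each.
If it is in locker 2 (prior 1/4): the attendant opened locker 2, so this case is ruled out; weight (1/4)·0 = 0.
The weights sum to 9/32.
So P(the prize voucher in locker 3 | the attendant opened locker 2) = (3/32) / (9/32) = 1/3.

1/3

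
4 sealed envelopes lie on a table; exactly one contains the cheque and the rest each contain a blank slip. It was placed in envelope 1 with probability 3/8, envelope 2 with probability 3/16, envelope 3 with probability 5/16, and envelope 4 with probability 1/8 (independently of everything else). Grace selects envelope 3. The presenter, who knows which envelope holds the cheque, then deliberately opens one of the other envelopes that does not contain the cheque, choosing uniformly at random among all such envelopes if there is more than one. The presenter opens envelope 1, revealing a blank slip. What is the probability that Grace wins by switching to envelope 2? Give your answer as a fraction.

9/25

Condition on the true location of the cheque.
If it is in envelope 1 (prior 3/8): the presenter opened envelope 1, so this case is ruled out; weight (3/8)·0 = 0.
If it is in envelope 2 (prior 3/16): the presenter has 2 equally likely choices, so probability 1/2; weight (3/16)·(1/2) = 3/32.
If it is in envelope 3 (prior 5/16): the presenter has 3 equally likely choices, so probability 1/3; weight (5/16)·(1/3) = 5/48.
If it is in envelope 4 (prior 1/8): the presenter has 2 equally likely choices, so probability 1/2; weight (1/8)·(1/2) = 1/16.
The weights sum to 25/96.
So P(the cheque in envelope 2 | the presenter opened envelope 1) = (3/32) / (25/96) = 9/25.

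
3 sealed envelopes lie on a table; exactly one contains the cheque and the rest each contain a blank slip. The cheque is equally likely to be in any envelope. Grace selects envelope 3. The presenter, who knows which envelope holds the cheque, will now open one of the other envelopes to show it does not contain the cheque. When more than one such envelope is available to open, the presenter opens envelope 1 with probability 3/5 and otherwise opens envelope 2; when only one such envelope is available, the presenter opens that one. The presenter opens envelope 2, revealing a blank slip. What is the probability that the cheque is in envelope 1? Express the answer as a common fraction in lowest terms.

Consider each possible location of the cheque in turn.
If it is in envelope 1 (prior 1/3): only envelope 2 is available, probability 1; weight (1/3)·1 = 1/3.
If it is in envelope 2 (prior 1/3): the presenter opened envelope 2, so this case is ruled out; weight (1/3)·0 = 0.
If it is in envelope 3 (prior 1/3): envelope 1 is available but not opened, probability 2/5; weight (1/3)·(2/5) = 2/15.
The weights sum to 7/15.
So P(the cheque in envelope 1 | the presenter opened envelope 2) = (1/3) / (7/15) = 5/7.

5/7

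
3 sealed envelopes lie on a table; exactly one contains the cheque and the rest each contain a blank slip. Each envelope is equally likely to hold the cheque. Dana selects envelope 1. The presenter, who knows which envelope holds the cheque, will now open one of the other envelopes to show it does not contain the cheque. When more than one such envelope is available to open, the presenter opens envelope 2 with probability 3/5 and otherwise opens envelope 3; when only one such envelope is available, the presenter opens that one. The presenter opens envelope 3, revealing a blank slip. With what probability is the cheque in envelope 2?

Condition on the true location of the cheque.
If it is in envelope 1 (prior 1/3): envelope 2 is available but not opened, probability 2/5; weight (1/3)·(2/5) = 2/15.
If it is in envelope 2 (prior 1/3): only envelope 3 is available, probability 1; weight (1/3)·1 = 1/3.
If it is in envelope 3 (prior 1/3): the presenter opened envelope 3, so this case is ruled out; weight (1/3)·0 = 0.
The weights sum to 7/15.
So P(the cheque in envelope 2 | the presenter opened envelope 3) = (1/3) / (7/15) = 5/7.

5/7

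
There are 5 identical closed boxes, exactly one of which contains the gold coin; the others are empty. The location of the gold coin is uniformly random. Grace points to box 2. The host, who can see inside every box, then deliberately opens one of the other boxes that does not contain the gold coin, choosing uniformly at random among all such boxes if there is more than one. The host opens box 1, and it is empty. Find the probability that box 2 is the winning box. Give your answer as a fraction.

Consider each possible location of the gold coin in turn.
If it is in box 1 (prior 1/5): the host opened box 1, so this case is ruled out; weight (1/5)·0 = 0.
If it is in box 2 (prior 1/5): the host has 4 equally likely choices, so probability 1/4; weight (1/5)·(1/4) = 1/20.
If it is in any of boxes 3, 4, and 5 (prior 1/5 each): the host has 3 equally likely choices, so probability 1/3; weight (1/5)·(1/3) = 1/15 each.
The weights sum to 1/4.
So P(the gold coin in box 2 | the host opened box 1) = (1/20) / (1/4) = 1/5.

1/5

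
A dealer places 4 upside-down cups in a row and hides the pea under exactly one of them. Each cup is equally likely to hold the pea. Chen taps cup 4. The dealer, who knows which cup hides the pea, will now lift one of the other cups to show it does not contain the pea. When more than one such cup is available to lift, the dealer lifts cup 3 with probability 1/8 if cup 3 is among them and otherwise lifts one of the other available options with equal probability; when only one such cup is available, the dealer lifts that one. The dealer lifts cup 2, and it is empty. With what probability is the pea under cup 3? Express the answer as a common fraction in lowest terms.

Condition on the true location of the pea.
If it is under cup 1 (prior 1/4): cup 3 is available but not opened, probability 7/8; weight (1/4)·(7/8) = 7/32.
If it is under cup 2 (prior 1/4): the dealer opened cup 2, so this case is ruled out; weight (1/4)·0 = 0.
If it is under cup 3 (prior 1/4): cup 3 holds the prize so is unavailable; the dealer chooses uniformly among the 2 others, probability 1/2; weight (1/4)·(1/2) = 1/8.
If it is under cup 4 (prior 1/4): cup 3 is available but not opened; cup 2 gets probability (1 − 1/8)/2 = 7/16; weight (1/4)·(7/16) = 7/64.
The weights sum to 29/64.
So P(the pea under cup 3 | the dealer opened cup 2) = (1/8) / (29/64) = 8/29.

8/29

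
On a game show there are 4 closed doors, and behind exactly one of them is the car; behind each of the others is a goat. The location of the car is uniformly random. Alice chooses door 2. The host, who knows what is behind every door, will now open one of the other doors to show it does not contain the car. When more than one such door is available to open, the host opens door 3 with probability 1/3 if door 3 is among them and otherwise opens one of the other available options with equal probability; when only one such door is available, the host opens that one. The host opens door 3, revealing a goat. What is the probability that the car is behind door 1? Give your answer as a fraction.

Condition on the true location of the car.
If it is behind any of doors 1, 2, and 4 (prior 1/4 each): door 3 is available, opened with probability 1/3; weight (1/4)·(1/3) = 1/12 each.
If it is behind door 3 (prior 1/4): the host opened door 3, so this case is ruled out; weight (1/4)·0 = 0.
The weights sum to 1/4.
So P(the car behind door 1 | the host opened door 3) = (1/12) / (1/4) = 1/3.

1/3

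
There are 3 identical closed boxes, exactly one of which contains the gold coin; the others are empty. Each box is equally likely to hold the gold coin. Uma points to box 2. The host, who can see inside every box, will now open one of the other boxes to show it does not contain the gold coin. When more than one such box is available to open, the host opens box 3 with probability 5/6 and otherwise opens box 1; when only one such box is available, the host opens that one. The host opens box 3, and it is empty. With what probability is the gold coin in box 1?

6/11

Condition on the true location of the gold coin.
If it is in box 1 (prior 1/3): only box 3 is available, probability 1; weight (1/3)·1 = 1/3.
If it is in box 2 (prior 1/3): box 3 is available, opened with probability 5/6; weight (1/3)·(5/6) = 5/18.
If it is in box 3 (prior 1/3): the host opened box 3, so this case is ruled out; weight (1/3)·0 = 0.
The weights sum to 11/18.
So P(the gold coin in box 1 | the host opened box 3) = (1/3) / (11/18) = 6/11.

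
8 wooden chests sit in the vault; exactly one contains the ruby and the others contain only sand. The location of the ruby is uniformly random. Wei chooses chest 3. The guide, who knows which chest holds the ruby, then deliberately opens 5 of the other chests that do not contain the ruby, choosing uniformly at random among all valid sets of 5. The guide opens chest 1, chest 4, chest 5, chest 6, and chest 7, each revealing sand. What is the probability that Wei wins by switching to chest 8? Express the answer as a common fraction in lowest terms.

Apply Bayes' rule, conditioning on where the ruby actually is.
If it is in any of chests 1, 4, 5, 6, and 7 (prior 1/8 each): that chest was opened and seen not to hold the prize — ruled out; weight (1/8)·0 = 0 each.
If it is in either of chests 2 and 8 (prior 1/8 each): the guide has 6 equally likely choices, so probability 1/6; weight (1/8)·(1/6) = 1/48 each.
If it is in chest 3 (prior 1/8): the guide has 21 equally likely choices, so probability 1/21; weight (1/8)·(1/21) = 1/168.
The weights sum to 1/21.
So P(the ruby in chest 8 | the guide opened chest 1, chest 4, chest 5, chest 6, and chest 7) = (1/48) / (1/21) = 7/16.

7/16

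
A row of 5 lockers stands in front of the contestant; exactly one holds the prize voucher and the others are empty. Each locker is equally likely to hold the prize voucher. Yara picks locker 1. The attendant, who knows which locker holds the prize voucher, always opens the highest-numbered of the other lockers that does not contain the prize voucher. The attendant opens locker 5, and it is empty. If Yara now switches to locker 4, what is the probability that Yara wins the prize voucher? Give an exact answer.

Apply Bayes' rule, conditioning on where the prize voucher actually is.
If it is in any of lockers 1, 2, 3, and 4 (prior 1/5 each): locker 5 is the highest-numbered option available, probability 1; weight (1/5)·1 = 1/5 each.
If it is in locker 5 (prior 1/5): the attendant opened locker 5, so this case is ruled out; weight (1/5)·0 = 0.
The weights sum to 4/5.
So P(the prize voucher in locker 4 | the attendant opened locker 5) = (1/5) / (4/5) = 1/4.

1/4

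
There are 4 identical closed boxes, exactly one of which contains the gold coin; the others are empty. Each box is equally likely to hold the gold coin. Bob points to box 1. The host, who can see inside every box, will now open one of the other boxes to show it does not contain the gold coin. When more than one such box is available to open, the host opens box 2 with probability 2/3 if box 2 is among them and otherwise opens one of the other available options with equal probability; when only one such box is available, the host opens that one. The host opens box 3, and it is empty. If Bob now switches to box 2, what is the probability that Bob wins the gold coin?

1/2

Condition on the true location of the gold coin.
If it is in box 1 (prior 1/4): box 2 is available but not opened; box 3 gets probability (1 − 2/3)/2 = 1/6; weight (1/4)·(1/6) = 1/24.
If it is in box 2 (prior 1/4): box 2 holds the prize so is unavailable; the host chooses uniformly among the 2 others, probability 1/2; weight (1/4)·(1/2) = 1/8.
If it is in box 3 (prior 1/4): the host opened box 3, so this case is ruled out; weight (1/4)·0 = 0.
If it is in box 4 (prior 1/4): box 2 is available but not opened, probability 1/3; weight (1/4)·(1/3) = 1/12.
The weights sum to 1/4.
So P(the gold coin in box 2 | the host opened box 3) = (1/8) / (1/4) = 1/2.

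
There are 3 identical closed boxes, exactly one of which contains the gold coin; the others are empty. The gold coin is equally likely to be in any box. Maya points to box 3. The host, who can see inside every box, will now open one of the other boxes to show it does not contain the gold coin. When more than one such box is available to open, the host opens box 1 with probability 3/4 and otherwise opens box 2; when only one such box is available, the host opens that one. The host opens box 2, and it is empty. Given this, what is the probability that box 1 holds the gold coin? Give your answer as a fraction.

Condition on the true location of the gold coin.
If it is in box 1 (prior 1/3): only box 2 is available, probability 1; weight (1/3)·1 = 1/3.
If it is in box 2 (prior 1/3): the host opened box 2, so this case is ruled out; weight (1/3)·0 = 0.
If it is in box 3 (prior 1/3): box 1 is available but not opened, probability 1/4; weight (1/3)·(1/4) = 1/12.
The weights sum to 5/12.
So P(the gold coin in box 1 | the host opened box 2) = (1/3) / (5/12) = 4/5.

4/5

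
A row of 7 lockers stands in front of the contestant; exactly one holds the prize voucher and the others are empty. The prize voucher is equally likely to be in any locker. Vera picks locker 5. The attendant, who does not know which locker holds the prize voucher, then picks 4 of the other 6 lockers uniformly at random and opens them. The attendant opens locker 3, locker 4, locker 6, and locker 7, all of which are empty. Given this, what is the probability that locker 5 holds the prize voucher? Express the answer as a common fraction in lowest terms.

Condition on the true location of the prize voucher.
If it is in any of lockers 1, 2, and 5 (prior 1/7 each): the attendant picks exactly this set with probability 1/15 regardless, and none is the prize; weight (1/7)·(1/15) = 1/105 each.
If it is in any of lockers 3, 4, 6, and 7 (prior 1/7 each): that locker was opened and seen not to hold the prize — ruled out; weight (1/7)·0 = 0 each.
The weights sum to 1/35.
So P(the prize voucher in locker 5 | the attendant opened locker 3, locker 4, locker 6, and locker 7) = (1/105) / (1/35) = 1/3.

1/3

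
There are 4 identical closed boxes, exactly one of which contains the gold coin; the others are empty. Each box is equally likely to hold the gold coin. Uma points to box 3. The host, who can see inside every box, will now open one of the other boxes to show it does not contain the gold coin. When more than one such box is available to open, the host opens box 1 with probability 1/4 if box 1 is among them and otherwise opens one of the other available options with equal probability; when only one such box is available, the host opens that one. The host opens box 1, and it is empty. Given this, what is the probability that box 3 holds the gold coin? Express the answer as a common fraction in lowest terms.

1/3

Apply Bayes' rule, conditioning on where the gold coin actually is.
If it is in box 1 (prior 1/4): the host opened box 1, so this case is ruled out; weight (1/4)·0 = 0.
If it is in any of boxes 2, 3, and 4 (prior 1/4 each): box 1 is available, opened with probability 1/4; weight (1/4)·(1/4) = 1/16 each.
The weights sum to 3/16.
So P(the gold coin in box 3 | the host opened box 1) = (1/16) / (3/16) = 1/3.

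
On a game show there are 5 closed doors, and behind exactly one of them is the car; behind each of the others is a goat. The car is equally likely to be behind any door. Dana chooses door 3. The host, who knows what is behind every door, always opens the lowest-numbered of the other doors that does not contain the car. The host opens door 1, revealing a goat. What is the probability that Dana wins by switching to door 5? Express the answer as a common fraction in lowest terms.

1/4

Apply Bayes' rule, conditioning on where the car actually is.
If it is behind door 1 (prior 1/5): the host opened door 1, so this case is ruled out; weight (1/5)·0 = 0.
If it is behind any of doors 2, 3, 4, and 5 (prior 1/5 each): door 1 is the lowest-numbered option available, probability 1; weight (1/5)·1 = 1/5 each.
The weights sum to 4/5.
So P(the car behind door 5 | the host opened door 1) = (1/5) / (4/5) = 1/4.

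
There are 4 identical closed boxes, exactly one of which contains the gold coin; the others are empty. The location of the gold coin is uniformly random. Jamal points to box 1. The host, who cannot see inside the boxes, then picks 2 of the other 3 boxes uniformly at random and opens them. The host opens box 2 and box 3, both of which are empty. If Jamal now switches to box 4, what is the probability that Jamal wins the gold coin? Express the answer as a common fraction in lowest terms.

1/2

Because the host chose which boxes to open without knowing where the gold coin is, the choice is independent of the prize location. Learning that none of the 2 opened boxes holds the gold coin simply rules out those 2 locations and leaves the remaining 2 boxes still equally likely by symmetry.
So P(the gold coin in box 4) = 1/2.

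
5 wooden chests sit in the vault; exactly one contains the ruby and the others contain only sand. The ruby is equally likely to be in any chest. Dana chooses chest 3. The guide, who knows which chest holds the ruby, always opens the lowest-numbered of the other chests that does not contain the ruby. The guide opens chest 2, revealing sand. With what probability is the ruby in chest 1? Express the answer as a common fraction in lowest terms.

1

Condition on the true location of the ruby.
If it is in chest 1 (prior 1/5): chest 2 is the lowest-numbered option available, probability 1; weight (1/5)·1 = 1/5.
If it is in chest 2 (prior 1/5): the guide opened chest 2, so this case is ruled out; weight (1/5)·0 = 0.
If it is in any of chests 3, 4, and 5 (prior 1/5 each): the guide would have opened chest 1 instead, probability 0; weight (1/5)·0 = 0 each.
The weights sum to 1/5.
So P(the ruby in chest 1 | the guide opened chest 2) = (1/5) / (1/5) = 1.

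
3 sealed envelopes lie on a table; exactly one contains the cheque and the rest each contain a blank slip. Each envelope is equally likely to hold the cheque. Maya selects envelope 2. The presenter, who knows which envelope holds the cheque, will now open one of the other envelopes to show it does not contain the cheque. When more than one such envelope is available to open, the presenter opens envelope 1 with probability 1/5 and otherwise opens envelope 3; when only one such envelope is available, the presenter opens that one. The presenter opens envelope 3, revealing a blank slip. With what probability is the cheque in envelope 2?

4/9

Consider each possible location of the cheque in turn.
If it is in envelope 1 (prior 1/3): only envelope 3 is available, probability 1; weight (1/3)·1 = 1/3.
If it is in envelope 2 (prior 1/3): envelope 1 is available but not opened, probability 4/5; weight (1/3)·(4/5) = 4/15.
If it is in envelope 3 (prior 1/3): the presenter opened envelope 3, so this case is ruled out; weight (1/3)·0 = 0.
The weights sum to 3/5.
So P(the cheque in envelope 2 | the presenter opened envelope 3) = (4/15) / (3/5) = 4/9.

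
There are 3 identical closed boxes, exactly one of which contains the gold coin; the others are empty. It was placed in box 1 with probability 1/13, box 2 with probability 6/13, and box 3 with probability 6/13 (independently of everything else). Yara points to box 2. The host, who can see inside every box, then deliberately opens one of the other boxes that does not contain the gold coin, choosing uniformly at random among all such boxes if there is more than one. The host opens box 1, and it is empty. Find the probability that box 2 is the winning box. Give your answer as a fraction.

Condition on the true location of the gold coin.
If it is in box 1 (prior 1/13): the host opened box 1, so this case is ruled out; weight (1/13)·0 = 0.
If it is in box 2 (prior 6/13): the host has 2 equally likely choices, so probability 1/2; weight (6/13)·(1/2) = 3/13.
If it is in box 3 (prior 6/13): the host has no choice, probability 1; weight (6/13)·1 = 6/13.
The weights sum to 9/13.
So P(the gold coin in box 2 | the host opened box 1) = (3/13) / (9/13) = 1/3.

1/3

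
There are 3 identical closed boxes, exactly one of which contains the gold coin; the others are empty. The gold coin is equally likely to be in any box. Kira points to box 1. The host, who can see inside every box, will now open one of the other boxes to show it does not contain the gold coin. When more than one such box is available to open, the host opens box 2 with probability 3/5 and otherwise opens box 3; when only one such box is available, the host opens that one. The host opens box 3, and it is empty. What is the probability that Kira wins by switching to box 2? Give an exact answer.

5/7

Apply Bayes' rule, conditioning on where the gold coin actually is.
If it is in box 1 (prior 1/3): box 2 is available but not opened, probability 2/5; weight (1/3)·(2/5) = 2/15.
If it is in box 2 (prior 1/3): only box 3 is available, probability 1; weight (1/3)·1 = 1/3.
If it is in box 3 (prior 1/3): the host opened box 3, so this case is ruled out; weight (1/3)·0 = 0.
The weights sum to 7/15.
So P(the gold coin in box 2 | the host opened box 3) = (1/3) / (7/15) = 5/7.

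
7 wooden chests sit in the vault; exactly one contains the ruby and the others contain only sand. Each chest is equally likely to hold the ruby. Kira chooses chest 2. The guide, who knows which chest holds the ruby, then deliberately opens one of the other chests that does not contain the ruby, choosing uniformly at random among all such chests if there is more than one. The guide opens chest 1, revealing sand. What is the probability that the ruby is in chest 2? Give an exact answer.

1/7

Condition on the true location of the ruby.
If it is in chest 1 (prior 1/7): the guide opened chest 1, so this case is ruled out; weight (1/7)·0 = 0.
If it is in chest 2 (prior 1/7): the guide has 6 equally likely choices, so probability 1/6; weight (1/7)·(1/6) = 1/42.
If it is in any of chests 3, 4, 5, 6, and 7 (prior 1/7 each): the guide has 5 equally likely choices, so probability 1/5; weight (1/7)·(1/5) = 1/35 each.
The weights sum to 1/6.
So P(the ruby in chest 2 | the guide opened chest 1) = (1/42) / (1/6) = 1/7.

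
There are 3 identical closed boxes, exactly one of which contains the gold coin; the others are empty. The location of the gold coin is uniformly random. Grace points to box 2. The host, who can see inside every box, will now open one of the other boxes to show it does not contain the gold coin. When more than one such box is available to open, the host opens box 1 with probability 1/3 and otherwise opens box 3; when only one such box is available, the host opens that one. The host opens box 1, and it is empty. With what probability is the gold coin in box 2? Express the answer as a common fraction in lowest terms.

Consider each possible location of the gold coin in turn.
If it is in box 1 (prior 1/3): the host opened box 1, so this case is ruled out; weight (1/3)·0 = 0.
If it is in box 2 (prior 1/3): box 1 is available, opened with probability 1/3; weight (1/3)·(1/3) = 1/9.
If it is in box 3 (prior 1/3): only box 1 is available, probability 1; weight (1/3)·1 = 1/3.
The weights sum to 4/9.
So P(the gold coin in box 2 | the host opened box 1) = (1/9) / (4/9) = 1/4.

1/4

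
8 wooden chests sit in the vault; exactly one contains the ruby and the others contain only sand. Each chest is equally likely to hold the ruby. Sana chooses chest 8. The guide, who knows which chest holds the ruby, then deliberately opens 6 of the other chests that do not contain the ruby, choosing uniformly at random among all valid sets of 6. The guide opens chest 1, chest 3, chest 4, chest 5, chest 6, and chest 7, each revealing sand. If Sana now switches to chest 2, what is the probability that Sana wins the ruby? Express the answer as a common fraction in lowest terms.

Consider each possible location of the ruby in turn.
If it is in any of chests 1, 3, 4, 5, 6, and 7 (prior 1/8 each): that chest was opened and seen not to hold the prize — ruled out; weight (1/8)·0 = 0 each.
If it is in chest 2 (prior 1/8): the guide has no choice, probability 1; weight (1/8)·1 = 1/8.
If it is in chest 8 (prior 1/8): the guide has 7 equally likely choices, so probability 1/7; weight (1/8)·(1/7) = 1/56.
The weights sum to 1/7.
So P(the ruby in chest 2 | the guide opened chest 1, chest 3, chest 4, chest 5, chest 6, and chest 7) = (1/8) / (1/7) = 7/8.

7/8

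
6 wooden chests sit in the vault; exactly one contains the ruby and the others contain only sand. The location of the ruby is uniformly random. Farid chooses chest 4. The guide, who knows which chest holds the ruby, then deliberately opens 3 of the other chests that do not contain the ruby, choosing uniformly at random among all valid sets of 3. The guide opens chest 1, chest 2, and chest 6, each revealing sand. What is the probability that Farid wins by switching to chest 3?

5/12

Condition on the true location of the ruby.
If it is in any of chests 1, 2, and 6 (prior 1/6 each): that chest was opened and seen not to hold the prize — ruled out; weight (1/6)·0 = 0 each.
If it is in either of chests 3 and 5 (prior 1/6 each): the guide has 4 equally likely choices, so probability 1/4; weight (1/6)·(1/4) = 1/24 each.
If it is in chest 4 (prior 1/6): the guide has 10 equally likely choices, so probability 1/10; weight (1/6)·(1/10) = 1/60.
The weights sum to 1/10.
So P(the ruby in chest 3 | the guide opened chest 1, chest 2, and chest 6) = (1/24) / (1/10) = 5/12.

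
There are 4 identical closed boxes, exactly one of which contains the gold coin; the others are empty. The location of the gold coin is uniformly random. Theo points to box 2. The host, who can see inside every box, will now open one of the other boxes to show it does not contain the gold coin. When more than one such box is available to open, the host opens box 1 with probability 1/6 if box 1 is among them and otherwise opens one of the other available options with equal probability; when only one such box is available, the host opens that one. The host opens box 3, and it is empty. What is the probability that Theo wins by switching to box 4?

10/21

Apply Bayes' rule, conditioning on where the gold coin actually is.
If it is in box 1 (prior 1/4): box 1 holds the prize so is unavailable; the host chooses uniformly among the 2 others, probability 1/2; weight (1/4)·(1/2) = 1/8.
If it is in box 2 (prior 1/4): box 1 is available but not opened; box 3 gets probability (1 − 1/6)/2 = 5/12; weight (1/4)·(5/12) = 5/48.
If it is in box 3 (prior 1/4): the host opened box 3, so this case is ruled out; weight (1/4)·0 = 0.
If it is in box 4 (prior 1/4): box 1 is available but not opened, probability 5/6; weight (1/4)·(5/6) = 5/24.
The weights sum to 7/16.
So P(the gold coin in box 4 | the host opened box 3) = (5/24) / (7/16) = 10/21.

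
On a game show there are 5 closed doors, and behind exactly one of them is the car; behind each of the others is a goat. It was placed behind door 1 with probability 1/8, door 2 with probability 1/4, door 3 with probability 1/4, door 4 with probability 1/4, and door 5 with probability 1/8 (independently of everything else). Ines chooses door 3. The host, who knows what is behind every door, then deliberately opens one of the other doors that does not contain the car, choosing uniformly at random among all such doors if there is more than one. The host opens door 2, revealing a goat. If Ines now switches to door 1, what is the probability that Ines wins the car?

Consider each possible location of the car in turn.
If it is behind either of doors 1 and 5 (prior 1/8 each): the host has 3 equally likely choices, so probability 1/3; weight (1/8)·(1/3) = 1/24 each.
If it is behind door 2 (prior 1/4): the host opened door 2, so this case is ruled out; weight (1/4)·0 = 0.
If it is behind door 3 (prior 1/4): the host has 4 equally likely choices, so probability 1/4; weight (1/4)·(1/4) = 1/16.
If it is behind door 4 (prior 1/4): the host has 3 equally likely choices, so probability 1/3; weight (1/4)·(1/3) = 1/12.
The weights sum to 11/48.
So P(the car behind door 1 | the host opened door 2) = (1/24) / (11/48) = 2/11.

2/11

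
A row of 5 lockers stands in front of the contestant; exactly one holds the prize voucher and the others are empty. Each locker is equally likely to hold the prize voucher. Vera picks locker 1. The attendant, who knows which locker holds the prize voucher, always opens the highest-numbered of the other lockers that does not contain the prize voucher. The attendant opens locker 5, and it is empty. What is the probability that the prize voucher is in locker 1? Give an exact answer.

1/4

Apply Bayes' rule, conditioning on where the prize voucher actually is.
If it is in any of lockers 1, 2, 3, and 4 (prior 1/5 each): locker 5 is the highest-numbered option available, probability 1; weight (1/5)·1 = 1/5 each.
If it is in locker 5 (prior 1/5): the attendant opened locker 5, so this case is ruled out; weight (1/5)·0 = 0.
The weights sum to 4/5.
So P(the prize voucher in locker 1 | the attendant opened locker 5) = (1/5) / (4/5) = 1/4.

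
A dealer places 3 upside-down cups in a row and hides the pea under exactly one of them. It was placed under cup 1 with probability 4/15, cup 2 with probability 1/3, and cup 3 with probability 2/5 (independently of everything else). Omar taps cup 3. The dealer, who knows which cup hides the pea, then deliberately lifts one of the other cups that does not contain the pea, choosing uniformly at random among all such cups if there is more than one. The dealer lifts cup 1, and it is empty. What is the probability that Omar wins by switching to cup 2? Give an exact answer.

5/8

Condition on the true location of the pea.
If it is under cup 1 (prior 4/15): the dealer opened cup 1, so this case is ruled out; weight (4/15)·0 = 0.
If it is under cup 2 (prior 1/3): the dealer has no choice, probability 1; weight (1/3)·1 = 1/3.
If it is under cup 3 (prior 2/5): the dealer has 2 equally likely choices, so probability 1/2; weight (2/5)·(1/2) = 1/5.
The weights sum to 8/15.
So P(the pea under cup 2 | the dealer opened cup 1) = (1/3) / (8/15) = 5/8.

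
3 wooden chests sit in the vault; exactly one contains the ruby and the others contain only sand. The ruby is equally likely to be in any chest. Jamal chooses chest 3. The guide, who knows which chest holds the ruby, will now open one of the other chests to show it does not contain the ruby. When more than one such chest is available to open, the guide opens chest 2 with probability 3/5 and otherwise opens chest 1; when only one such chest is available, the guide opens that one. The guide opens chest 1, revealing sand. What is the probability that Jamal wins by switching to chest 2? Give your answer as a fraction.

Apply Bayes' rule, conditioning on where the ruby actually is.
If it is in chest 1 (prior 1/3): the guide opened chest 1, so this case is ruled out; weight (1/3)·0 = 0.
If it is in chest 2 (prior 1/3): only chest 1 is available, probability 1; weight (1/3)·1 = 1/3.
If it is in chest 3 (prior 1/3): chest 2 is available but not opened, probability 2/5; weight (1/3)·(2/5) = 2/15.
The weights sum to 7/15.
So P(the ruby in chest 2 | the guide opened chest 1) = (1/3) / (7/15) = 5/7.

5/7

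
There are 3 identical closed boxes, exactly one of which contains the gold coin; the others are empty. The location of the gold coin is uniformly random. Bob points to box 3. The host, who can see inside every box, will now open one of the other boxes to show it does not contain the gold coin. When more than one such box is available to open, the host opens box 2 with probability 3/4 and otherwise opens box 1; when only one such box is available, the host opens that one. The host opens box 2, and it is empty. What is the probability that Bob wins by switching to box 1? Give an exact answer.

Consider each possible location of the gold coin in turn.
If it is in box 1 (prior 1/3): only box 2 is available, probability 1; weight (1/3)·1 = 1/3.
If it is in box 2 (prior 1/3): the host opened box 2, so this case is ruled out; weight (1/3)·0 = 0.
If it is in box 3 (prior 1/3): box 2 is available, opened with probability 3/4; weight (1/3)·(3/4) = 1/4.
The weights sum to 7/12.
So P(the gold coin in box 1 | the host opened box 2) = (1/3) / (7/12) = 4/7.

4/7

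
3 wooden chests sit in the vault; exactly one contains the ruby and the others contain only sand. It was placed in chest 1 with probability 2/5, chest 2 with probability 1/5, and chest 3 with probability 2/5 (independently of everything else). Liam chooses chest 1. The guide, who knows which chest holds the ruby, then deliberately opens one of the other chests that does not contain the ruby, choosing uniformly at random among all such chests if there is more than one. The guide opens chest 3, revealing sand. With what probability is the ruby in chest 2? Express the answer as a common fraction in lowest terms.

Apply Bayes' rule, conditioning on where the ruby actually is.
If it is in chest 1 (prior 2/5): the guide has 2 equally likely choices, so probability 1/2; weight (2/5)·(1/2) = 1/5.
If it is in chest 2 (prior 1/5): the guide has no choice, probability 1; weight (1/5)·1 = 1/5.
If it is in chest 3 (prior 2/5): the guide opened chest 3, so this case is ruled out; weight (2/5)·0 = 0.
The weights sum to 2/5.
So P(the ruby in chest 2 | the guide opened chest 3) = (1/5) / (2/5) = 1/2.

1/2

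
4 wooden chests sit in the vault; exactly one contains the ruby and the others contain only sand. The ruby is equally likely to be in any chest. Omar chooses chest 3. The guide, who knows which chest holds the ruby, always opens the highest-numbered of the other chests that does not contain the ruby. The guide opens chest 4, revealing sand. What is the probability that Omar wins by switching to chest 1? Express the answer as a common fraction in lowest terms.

Consider each possible location of the ruby in turn.
If it is in any of chests 1, 2, and 3 (prior 1/4 each): chest 4 is the highest-numbered option available, probability 1; weight (1/4)·1 = 1/4 each.
If it is in chest 4 (prior 1/4): the guide opened chest 4, so this case is ruled out; weight (1/4)·0 = 0.
The weights sum to 3/4.
So P(the ruby in chest 1 | the guide opened chest 4) = (1/4) / (3/4) = 1/3.

1/3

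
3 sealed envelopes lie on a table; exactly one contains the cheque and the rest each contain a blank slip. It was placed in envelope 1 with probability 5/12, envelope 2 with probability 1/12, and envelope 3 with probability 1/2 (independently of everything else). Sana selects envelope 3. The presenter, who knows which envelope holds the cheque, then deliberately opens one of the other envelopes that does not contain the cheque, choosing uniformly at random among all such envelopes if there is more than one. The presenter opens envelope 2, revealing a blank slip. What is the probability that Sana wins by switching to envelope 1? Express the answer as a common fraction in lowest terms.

5/8

Consider each possible location of the cheque in turn.
If it is in envelope 1 (prior 5/12): the presenter has no choice, probability 1; weight (5/12)·1 = 5/12.
If it is in envelope 2 (prior 1/12): the presenter opened envelope 2, so this case is ruled out; weight (1/12)·0 = 0.
If it is in envelope 3 (prior 1/2): the presenter has 2 equally likely choices, so probability 1/2; weight (1/2)·(1/2) = 1/4.
The weights sum to 2/3.
So P(the cheque in envelope 1 | the presenter opened envelope 2) = (5/12) / (2/3) = 5/8.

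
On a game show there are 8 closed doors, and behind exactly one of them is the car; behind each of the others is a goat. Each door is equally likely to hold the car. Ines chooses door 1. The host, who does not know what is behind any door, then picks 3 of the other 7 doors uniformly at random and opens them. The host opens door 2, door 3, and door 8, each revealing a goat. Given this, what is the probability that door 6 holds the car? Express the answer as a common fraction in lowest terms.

1/5

Condition on the true location of the car.
If it is behind any of doors 1, 4, 5, 6, and 7 (prior 1/8 each): the host picks exactly this set with probability 1/35 regardless, and none is the prize; weight (1/8)·(1/35) = 1/280 each.
If it is behind any of doors 2, 3, and 8 (prior 1/8 each): that door was opened and seen not to hold the prize — ruled out; weight (1/8)·0 = 0 each.
The weights sum to 1/56.
So P(the car behind door 6 | the host opened door 2, door 3, and door 8) = (1/280) / (1/56) = 1/5.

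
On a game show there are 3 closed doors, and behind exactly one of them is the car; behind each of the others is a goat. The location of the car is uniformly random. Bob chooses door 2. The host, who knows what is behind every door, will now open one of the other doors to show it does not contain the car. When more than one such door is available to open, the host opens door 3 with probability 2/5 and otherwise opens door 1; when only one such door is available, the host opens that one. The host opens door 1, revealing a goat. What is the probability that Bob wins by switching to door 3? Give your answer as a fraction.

Condition on the true location of the car.
If it is behind door 1 (prior 1/3): the host opened door 1, so this case is ruled out; weight (1/3)·0 = 0.
If it is behind door 2 (prior 1/3): door 3 is available but not opened, probability 3/5; weight (1/3)·(3/5) = 1/5.
If it is behind door 3 (prior 1/3): only door 1 is available, probability 1; weight (1/3)·1 = 1/3.
The weights sum to 8/15.
So P(the car behind door 3 | the host opened door 1) = (1/3) / (8/15) = 5/8.

5/8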